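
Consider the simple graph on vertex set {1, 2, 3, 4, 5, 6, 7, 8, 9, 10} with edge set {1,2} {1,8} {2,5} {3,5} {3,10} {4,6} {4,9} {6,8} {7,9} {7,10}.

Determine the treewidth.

A width-2 tree decomposition is:
Bags: B1 = {1, 6, 8}  B2 = {1, 2, 6}  B3 = {2, 5, 6}  B4 = {3, 5, 6}  B5 = {3, 6, 10}  B6 = {6, 7, 10}  B7 = {6, 7, 9}  B8 = {4, 6, 9}
Tree: B1–B2, B2–B3, B3–B4, B4–B5, B5–B6, B6–B7, B7–B8
Each bag holds 3 vertices, so the decomposition has width 2, which upper-bounds the treewidth. For the lower bound, G contains the cycle 6–8–1–2–5–3–10–7–9–4–6, so G is not a forest; only forests have treewidth ≤ 1, hence tw(G) ≥ 2. Combining the bounds, tw(G) = 2.

2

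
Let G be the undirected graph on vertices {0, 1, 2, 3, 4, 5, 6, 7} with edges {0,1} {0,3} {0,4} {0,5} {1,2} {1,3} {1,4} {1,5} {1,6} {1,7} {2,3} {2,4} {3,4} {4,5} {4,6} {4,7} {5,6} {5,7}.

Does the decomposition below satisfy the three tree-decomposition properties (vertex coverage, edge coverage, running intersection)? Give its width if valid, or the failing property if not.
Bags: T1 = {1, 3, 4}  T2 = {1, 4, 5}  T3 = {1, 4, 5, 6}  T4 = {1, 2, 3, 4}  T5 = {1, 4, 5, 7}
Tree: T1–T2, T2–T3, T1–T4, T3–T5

A tree decomposition must satisfy three properties: every vertex lies in some bag; for every edge, both endpoints lie together in some bag; and for every vertex, the bags containing it form a connected subtree. Here vertex 0 appears in no bag, so the decomposition is invalid.

No — vertex 0 appears in no bag.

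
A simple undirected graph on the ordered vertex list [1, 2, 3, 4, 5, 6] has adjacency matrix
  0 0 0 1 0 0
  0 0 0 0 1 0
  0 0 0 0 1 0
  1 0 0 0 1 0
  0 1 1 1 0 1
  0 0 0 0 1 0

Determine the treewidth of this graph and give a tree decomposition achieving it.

The largest bag has 2 vertices, giving width 1; this decomposition certifies tw(G) ≤ 1. Since G has at least one edge (e.g. 5–3), it is not an edgeless graph, so tw(G) ≥ 1. Therefore the treewidth is 1.

Treewidth 1.
Bags: B1 = {3, 5}  B2 = {4, 5}  B3 = {5, 6}  B4 = {1, 4}  B5 = {2, 5}
Tree: B1–B2, B1–B3, B2–B4, B3–B5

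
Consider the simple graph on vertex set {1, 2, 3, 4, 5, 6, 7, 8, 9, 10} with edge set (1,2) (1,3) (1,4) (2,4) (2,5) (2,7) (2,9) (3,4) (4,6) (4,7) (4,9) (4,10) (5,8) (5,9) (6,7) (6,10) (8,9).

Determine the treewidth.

A width-2 tree decomposition is:
Bags: B1 = {2, 4, 9}  B2 = {2, 5, 9}  B3 = {2, 4, 7}  B4 = {1, 2, 4}  B5 = {4, 6, 7}  B6 = {5, 8, 9}  B7 = {1, 3, 4}  B8 = {4, 6, 10}
Tree: B1–B2, B1–B3, B3–B4, B3–B5, B2–B6, B4–B7, B5–B8
Each bag holds 3 vertices, so the decomposition has width 2, which upper-bounds the treewidth. For the lower bound, the 3 vertices {5, 8, 9} are pairwise adjacent, and any tree decomposition puts a clique entirely inside one bag — forcing width ≥ 2. The upper and lower bounds meet at 2, so that is the treewidth.

2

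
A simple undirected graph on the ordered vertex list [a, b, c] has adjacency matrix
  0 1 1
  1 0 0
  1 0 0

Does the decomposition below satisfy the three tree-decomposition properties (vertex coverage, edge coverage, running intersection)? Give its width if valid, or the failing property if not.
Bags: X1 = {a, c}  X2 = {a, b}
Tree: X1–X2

Yes; width 1.

Vertex coverage: the bags together contain {a, b, c}, the full vertex set. Edge coverage: each edge of G has both endpoints in at least one bag. Running intersection: for every vertex, the bags containing it form a connected subtree. All three properties hold, so this is a valid tree decomposition of width max|bag| − 1 = 1, and hence tw(G) ≤ 1.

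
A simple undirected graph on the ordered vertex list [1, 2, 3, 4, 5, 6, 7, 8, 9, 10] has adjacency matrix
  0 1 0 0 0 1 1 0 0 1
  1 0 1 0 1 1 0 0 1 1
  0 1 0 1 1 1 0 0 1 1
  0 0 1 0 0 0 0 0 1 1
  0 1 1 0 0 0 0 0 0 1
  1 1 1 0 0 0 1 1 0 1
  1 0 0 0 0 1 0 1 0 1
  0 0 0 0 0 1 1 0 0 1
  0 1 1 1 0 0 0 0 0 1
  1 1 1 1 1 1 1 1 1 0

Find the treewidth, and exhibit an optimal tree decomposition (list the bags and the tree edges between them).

Treewidth 3.
One optimal decomposition is:
Bags: B1 = {2, 3, 6, 10}  B2 = {1, 2, 6, 10}  B3 = {1, 6, 7, 10}  B4 = {6, 7, 8, 10}  B5 = {2, 3, 9, 10}  B6 = {3, 4, 9, 10}  B7 = {2, 3, 5, 10}
Tree: B1–B2, B2–B3, B3–B4, B1–B5, B5–B6, B5–B7

Each bag holds 4 vertices, so the decomposition has width 3, which upper-bounds the treewidth. For the lower bound, the 4 vertices {6, 7, 8, 10} are pairwise adjacent, and any tree decomposition puts a clique entirely inside one bag — forcing width ≥ 3. Therefore the treewidth is 3.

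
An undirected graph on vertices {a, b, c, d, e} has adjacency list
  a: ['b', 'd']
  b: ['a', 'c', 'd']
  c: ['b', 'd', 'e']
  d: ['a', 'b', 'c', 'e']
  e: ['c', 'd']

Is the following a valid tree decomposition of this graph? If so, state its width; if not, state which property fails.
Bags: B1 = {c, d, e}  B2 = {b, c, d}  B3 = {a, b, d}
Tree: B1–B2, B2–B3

Yes; width 2.

Every vertex of G appears in some bag (union = {a, b, c, d, e}); every edge is covered by a bag; and for each vertex v the set of bags containing v is connected in the bag tree. The decomposition is therefore valid. The largest bag has 3 vertices, so the width is 2.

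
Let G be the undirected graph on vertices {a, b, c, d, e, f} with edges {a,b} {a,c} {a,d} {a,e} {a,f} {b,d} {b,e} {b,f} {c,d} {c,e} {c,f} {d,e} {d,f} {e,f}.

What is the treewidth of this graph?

4

A width-4 tree decomposition is:
Bags: B1 = {a, b, d, e, f}  B2 = {a, c, d, e, f}
Tree: B1–B2
Every bag has size at most 5, so the width is 5 − 1 = 4 and tw(G) ≤ 4. On the other hand G contains the 5-clique {a, c, d, e, f}. A clique must lie in a single bag of any decomposition, so no decomposition can have width below 4. Hence tw(G) = 4 exactly.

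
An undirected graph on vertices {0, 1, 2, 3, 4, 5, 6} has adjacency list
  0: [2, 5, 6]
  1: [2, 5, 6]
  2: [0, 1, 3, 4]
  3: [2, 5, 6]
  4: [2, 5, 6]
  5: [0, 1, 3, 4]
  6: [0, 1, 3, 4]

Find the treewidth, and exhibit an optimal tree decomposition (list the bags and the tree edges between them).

Treewidth 3.
One such decomposition:
Bags: B1 = {1, 2, 5, 6}  B2 = {2, 4, 5, 6}  B3 = {0, 2, 5, 6}  B4 = {2, 3, 5, 6}
Tree: B1–B2, B2–B3, B3–B4

The largest bag has 4 vertices, giving width 3; this decomposition certifies tw(G) ≤ 3. For the lower bound: the 4 vertex sets {1,6}, {4,5}, {2}, {0} are disjoint, each induces a connected subgraph, and every pair is joined by at least one edge of G. Contracting each set to a single vertex therefore yields K_{4} as a minor, and since treewidth is minor-monotone, tw(G) ≥ tw(K_{4}) = 3. Therefore the treewidth is 3.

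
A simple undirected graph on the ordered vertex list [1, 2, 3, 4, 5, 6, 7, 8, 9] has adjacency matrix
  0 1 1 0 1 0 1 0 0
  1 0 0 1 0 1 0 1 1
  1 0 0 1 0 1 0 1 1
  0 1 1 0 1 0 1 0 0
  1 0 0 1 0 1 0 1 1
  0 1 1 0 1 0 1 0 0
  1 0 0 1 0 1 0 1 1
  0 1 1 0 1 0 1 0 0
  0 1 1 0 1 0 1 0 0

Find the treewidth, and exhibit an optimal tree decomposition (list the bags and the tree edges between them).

Treewidth 4.
Bags: B1 = {2, 3, 5, 7, 8}  B2 = {2, 3, 5, 6, 7}  B3 = {1, 2, 3, 5, 7}  B4 = {2, 3, 4, 5, 7}  B5 = {2, 3, 5, 7, 9}
Tree: B1–B2, B2–B3, B3–B4, B4–B5

Each bag holds 5 vertices, so the decomposition has width 4, which upper-bounds the treewidth. For the lower bound: the 5 vertex sets {7,8}, {2,6}, {1,3}, {5}, {4} are disjoint, each induces a connected subgraph, and every pair is joined by at least one edge of G. Contracting each set to a single vertex therefore yields K_{5} as a minor, and since treewidth is minor-monotone, tw(G) ≥ tw(K_{5}) = 4. Combining the bounds, tw(G) = 4.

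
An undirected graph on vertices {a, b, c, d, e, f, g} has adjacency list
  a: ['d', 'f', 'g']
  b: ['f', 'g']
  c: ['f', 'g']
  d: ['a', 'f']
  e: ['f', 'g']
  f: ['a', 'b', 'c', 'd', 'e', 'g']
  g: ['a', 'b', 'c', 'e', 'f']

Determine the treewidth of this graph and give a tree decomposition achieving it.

Treewidth 2.
One such decomposition:
Bags: B1 = {a, f, g}  B2 = {e, f, g}  B3 = {c, f, g}  B4 = {a, d, f}  B5 = {b, f, g}
Tree: B1–B2, B1–B3, B1–B4, B3–B5

Every bag has size at most 3, so the width is 3 − 1 = 2 and tw(G) ≤ 2. For the lower bound, the 3 vertices {a, d, f} are pairwise adjacent, and any tree decomposition puts a clique entirely inside one bag — forcing width ≥ 2. The upper and lower bounds meet at 2, so that is the treewidth.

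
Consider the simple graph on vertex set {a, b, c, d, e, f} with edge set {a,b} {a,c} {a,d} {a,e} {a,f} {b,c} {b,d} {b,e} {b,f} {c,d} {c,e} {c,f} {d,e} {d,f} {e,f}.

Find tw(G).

A width-5 tree decomposition is:
Bags: B1 = {a, b, c, d, e, f}
Tree: (single bag)
A single bag containing all 6 vertices is trivially a valid decomposition of width 5. For the lower bound, the 6 vertices {a, b, c, d, e, f} are pairwise adjacent, and any tree decomposition puts a clique entirely inside one bag — forcing width ≥ 5. The upper and lower bounds meet at 5, so that is the treewidth.

5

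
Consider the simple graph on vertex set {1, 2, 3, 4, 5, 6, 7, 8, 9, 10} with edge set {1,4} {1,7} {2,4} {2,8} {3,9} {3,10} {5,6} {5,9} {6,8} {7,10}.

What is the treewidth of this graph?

2

A width-2 tree decomposition is:
Bags: B1 = {1, 2, 4}  B2 = {1, 2, 8}  B3 = {1, 6, 8}  B4 = {1, 5, 6}  B5 = {1, 5, 9}  B6 = {1, 3, 9}  B7 = {1, 3, 10}  B8 = {1, 7, 10}
Tree: B1–B2, B2–B3, B3–B4, B4–B5, B5–B6, B6–B7, B7–B8
Each bag holds 3 vertices, so the decomposition has width 2, which upper-bounds the treewidth. Since 1–4–2–8–6–5–9–3–10–7–1 is a cycle in G, G is not acyclic. Forests are exactly the graphs of treewidth ≤ 1, so tw(G) ≥ 2. Combining the bounds, tw(G) = 2.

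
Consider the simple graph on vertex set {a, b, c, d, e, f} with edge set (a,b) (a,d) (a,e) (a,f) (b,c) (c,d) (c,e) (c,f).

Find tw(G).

2

A width-2 tree decomposition is:
Bags: B1 = {a, c, f}  B2 = {a, b, c}  B3 = {a, c, e}  B4 = {a, c, d}
Tree: B1–B2, B2–B3, B3–B4
The largest bag has 3 vertices, giving width 2; this decomposition certifies tw(G) ≤ 2. Since f–c–b–a–f is a cycle in G, G is not acyclic. Forests are exactly the graphs of treewidth ≤ 1, so tw(G) ≥ 2. Combining the bounds, tw(G) = 2.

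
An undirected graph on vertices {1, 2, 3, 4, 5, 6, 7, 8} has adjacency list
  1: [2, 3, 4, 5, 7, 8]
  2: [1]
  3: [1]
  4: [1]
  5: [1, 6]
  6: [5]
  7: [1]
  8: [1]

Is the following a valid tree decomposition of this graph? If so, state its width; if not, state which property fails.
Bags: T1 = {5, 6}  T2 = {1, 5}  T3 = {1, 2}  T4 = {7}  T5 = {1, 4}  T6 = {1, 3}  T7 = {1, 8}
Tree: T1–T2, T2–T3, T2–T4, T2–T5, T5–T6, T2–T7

A tree decomposition must satisfy three properties: every vertex lies in some bag; for every edge, both endpoints lie together in some bag; and for every vertex, the bags containing it form a connected subtree. Here edge (1,7) lies in no bag, so the decomposition is invalid.

No — edge (1,7) lies in no bag.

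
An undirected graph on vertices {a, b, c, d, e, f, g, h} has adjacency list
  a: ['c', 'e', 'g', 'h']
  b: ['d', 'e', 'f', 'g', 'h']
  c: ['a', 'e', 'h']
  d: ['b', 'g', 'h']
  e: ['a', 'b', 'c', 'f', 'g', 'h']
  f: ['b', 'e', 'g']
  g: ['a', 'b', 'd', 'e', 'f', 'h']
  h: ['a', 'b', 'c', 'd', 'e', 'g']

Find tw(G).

3

A width-3 tree decomposition is:
Bags: B1 = {b, e, g, h}  B2 = {b, d, g, h}  B3 = {a, e, g, h}  B4 = {a, c, e, h}  B5 = {b, e, f, g}
Tree: B1–B2, B1–B3, B3–B4, B1–B5
Every bag has size at most 4, so the width is 4 − 1 = 3 and tw(G) ≤ 3. For the lower bound, the 4 vertices {b, d, g, h} are pairwise adjacent, and any tree decomposition puts a clique entirely inside one bag — forcing width ≥ 3. The upper and lower bounds meet at 3, so that is the treewidth.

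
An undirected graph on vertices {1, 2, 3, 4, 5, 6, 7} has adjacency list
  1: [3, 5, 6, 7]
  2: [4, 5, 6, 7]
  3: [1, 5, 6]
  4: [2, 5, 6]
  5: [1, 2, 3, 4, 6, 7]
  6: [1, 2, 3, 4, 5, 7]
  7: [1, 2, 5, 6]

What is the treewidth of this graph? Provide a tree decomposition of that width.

Treewidth 3.
One optimal decomposition is:
Bags: B1 = {2, 5, 6, 7}  B2 = {2, 4, 5, 6}  B3 = {1, 5, 6, 7}  B4 = {1, 3, 5, 6}
Tree: B1–B2, B1–B3, B3–B4

Each bag holds 4 vertices, so the decomposition has width 3, which upper-bounds the treewidth. On the other hand G contains the 4-clique {1, 3, 5, 6}. A clique must lie in a single bag of any decomposition, so no decomposition can have width below 3. Hence tw(G) = 3 exactly.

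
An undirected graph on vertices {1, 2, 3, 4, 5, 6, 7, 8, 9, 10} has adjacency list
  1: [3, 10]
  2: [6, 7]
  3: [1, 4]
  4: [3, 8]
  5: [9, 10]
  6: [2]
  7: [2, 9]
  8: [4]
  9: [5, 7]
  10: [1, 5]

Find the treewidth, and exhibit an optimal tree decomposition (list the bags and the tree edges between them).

Treewidth 1.
One such decomposition:
Bags: B1 = {2, 6}  B2 = {2, 7}  B3 = {7, 9}  B4 = {5, 9}  B5 = {5, 10}  B6 = {1, 10}  B7 = {1, 3}  B8 = {3, 4}  B9 = {4, 8}
Tree: B1–B2, B2–B3, B3–B4, B4–B5, B5–B6, B6–B7, B7–B8, B8–B9

The largest bag has 2 vertices, giving width 1; this decomposition certifies tw(G) ≤ 1. G has an edge, so its treewidth is at least 1. Combining the bounds, tw(G) = 1.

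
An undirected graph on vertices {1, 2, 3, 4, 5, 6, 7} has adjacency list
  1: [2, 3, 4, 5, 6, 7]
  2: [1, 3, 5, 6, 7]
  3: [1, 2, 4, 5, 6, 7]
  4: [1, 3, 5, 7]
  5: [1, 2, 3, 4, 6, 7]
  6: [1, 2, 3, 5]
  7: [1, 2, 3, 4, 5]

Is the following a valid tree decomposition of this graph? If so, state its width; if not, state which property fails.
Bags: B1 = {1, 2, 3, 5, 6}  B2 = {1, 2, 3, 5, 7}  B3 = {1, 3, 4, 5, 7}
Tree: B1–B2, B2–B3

Yes; width 4.

Checking the three conditions: (i) the bags cover all of {1, 2, 3, 4, 5, 6, 7}; (ii) for each edge, some bag contains both endpoints; (iii) the bags containing any fixed vertex form a subtree. All hold, so the decomposition is valid with width 5 − 1 = 4.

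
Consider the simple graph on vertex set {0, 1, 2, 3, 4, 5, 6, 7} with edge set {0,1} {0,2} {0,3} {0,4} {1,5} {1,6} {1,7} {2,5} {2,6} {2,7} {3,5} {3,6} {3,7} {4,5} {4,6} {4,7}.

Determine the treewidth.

A width-4 tree decomposition is:
Bags: B1 = {1, 2, 3, 4, 7}  B2 = {1, 2, 3, 4, 6}  B3 = {1, 2, 3, 4, 5}  B4 = {0, 1, 2, 3, 4}
Tree: B1–B2, B2–B3, B3–B4
Each bag holds 5 vertices, so the decomposition has width 4, which upper-bounds the treewidth. For the lower bound: the 5 vertex sets {3,7}, {4,6}, {1,5}, {2}, {0} are disjoint, each induces a connected subgraph, and every pair is joined by at least one edge of G. Contracting each set to a single vertex therefore yields K_{5} as a minor, and since treewidth is minor-monotone, tw(G) ≥ tw(K_{5}) = 4. Therefore the treewidth is 4.

4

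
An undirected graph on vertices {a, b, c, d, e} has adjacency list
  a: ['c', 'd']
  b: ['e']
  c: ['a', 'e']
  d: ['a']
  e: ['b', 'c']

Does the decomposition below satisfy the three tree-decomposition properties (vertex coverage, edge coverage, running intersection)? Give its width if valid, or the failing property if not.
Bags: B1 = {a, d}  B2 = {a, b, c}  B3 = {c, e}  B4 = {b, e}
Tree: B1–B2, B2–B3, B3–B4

A tree decomposition must satisfy three properties: every vertex lies in some bag; for every edge, both endpoints lie together in some bag; and for every vertex, the bags containing it form a connected subtree. Here bags containing vertex b are not connected in the tree, so the decomposition is invalid.

No — bags containing vertex b are not connected in the tree.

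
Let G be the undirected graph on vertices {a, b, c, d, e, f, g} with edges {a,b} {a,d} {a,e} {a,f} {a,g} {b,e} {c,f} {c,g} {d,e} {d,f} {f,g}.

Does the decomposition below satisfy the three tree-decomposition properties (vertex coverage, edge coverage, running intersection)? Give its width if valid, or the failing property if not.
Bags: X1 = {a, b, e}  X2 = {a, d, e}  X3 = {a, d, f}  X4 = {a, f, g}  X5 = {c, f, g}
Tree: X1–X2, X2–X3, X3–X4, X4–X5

Every vertex of G appears in some bag (union = {a, b, c, d, e, f, g}); every edge is covered by a bag; and for each vertex v the set of bags containing v is connected in the bag tree. The decomposition is therefore valid. The largest bag has 3 vertices, so the width is 2.

Yes; width 2.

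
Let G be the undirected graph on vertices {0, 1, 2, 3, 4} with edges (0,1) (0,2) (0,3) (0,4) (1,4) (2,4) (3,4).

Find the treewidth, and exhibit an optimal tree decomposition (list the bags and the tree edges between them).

Treewidth 2.
Bags: B1 = {0, 1, 4}  B2 = {0, 3, 4}  B3 = {0, 2, 4}
Tree: B1–B2, B2–B3

Every bag has size at most 3, so the width is 3 − 1 = 2 and tw(G) ≤ 2. On the other hand G contains the 3-clique {0, 1, 4}. A clique must lie in a single bag of any decomposition, so no decomposition can have width below 2. The upper and lower bounds meet at 2, so that is the treewidth.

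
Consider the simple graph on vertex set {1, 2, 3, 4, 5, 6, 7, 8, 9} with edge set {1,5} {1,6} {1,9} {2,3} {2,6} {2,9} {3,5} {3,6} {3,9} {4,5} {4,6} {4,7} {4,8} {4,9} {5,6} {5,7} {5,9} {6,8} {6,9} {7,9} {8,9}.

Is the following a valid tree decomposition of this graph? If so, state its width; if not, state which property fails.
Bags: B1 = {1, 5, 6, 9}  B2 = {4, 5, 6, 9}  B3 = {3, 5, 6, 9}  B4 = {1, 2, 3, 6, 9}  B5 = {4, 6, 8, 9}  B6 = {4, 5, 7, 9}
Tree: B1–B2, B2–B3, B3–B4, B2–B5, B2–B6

No — bags containing vertex 1 are not connected in the tree.

A tree decomposition must satisfy three properties: every vertex lies in some bag; for every edge, both endpoints lie together in some bag; and for every vertex, the bags containing it form a connected subtree. Here bags containing vertex 1 are not connected in the tree, so the decomposition is invalid.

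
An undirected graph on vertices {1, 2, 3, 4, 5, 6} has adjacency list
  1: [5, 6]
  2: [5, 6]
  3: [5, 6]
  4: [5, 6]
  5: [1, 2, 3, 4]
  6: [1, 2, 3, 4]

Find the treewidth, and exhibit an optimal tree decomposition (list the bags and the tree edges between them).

Each bag holds 3 vertices, so the decomposition has width 2, which upper-bounds the treewidth. The edges 4–6–2–5–4 form a cycle, so G is not a tree and its treewidth is at least 2. Combining the bounds, tw(G) = 2.

Treewidth 2.
Bags: B1 = {4, 5, 6}  B2 = {2, 5, 6}  B3 = {3, 5, 6}  B4 = {1, 5, 6}
Tree: B1–B2, B2–B3, B3–B4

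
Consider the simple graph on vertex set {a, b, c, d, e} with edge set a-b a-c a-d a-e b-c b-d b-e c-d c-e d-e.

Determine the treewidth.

4

A width-4 tree decomposition is:
Bags: B1 = {a, b, c, d, e}
Tree: (single bag)
With just one bag of size 5, the width is 5 − 1 = 4, so tw(G) ≤ 4. Conversely, {a, b, c, d, e} is a clique of size 5, and the vertices of any clique must share a bag in every tree decomposition; so some bag has ≥ 5 vertices and tw(G) ≥ 4. Therefore the treewidth is 4.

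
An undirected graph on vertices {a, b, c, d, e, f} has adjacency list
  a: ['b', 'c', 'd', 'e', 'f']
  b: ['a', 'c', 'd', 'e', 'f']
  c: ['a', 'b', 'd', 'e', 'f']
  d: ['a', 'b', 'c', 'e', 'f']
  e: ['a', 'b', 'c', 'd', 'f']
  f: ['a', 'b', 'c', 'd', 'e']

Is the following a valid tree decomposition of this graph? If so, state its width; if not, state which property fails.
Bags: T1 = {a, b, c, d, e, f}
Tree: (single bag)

Checking the three conditions: (i) the bags cover all of {a, b, c, d, e, f}; (ii) for each edge, some bag contains both endpoints; (iii) the bags containing any fixed vertex form a subtree. All hold, so the decomposition is valid with width 6 − 1 = 5.

Yes; width 5.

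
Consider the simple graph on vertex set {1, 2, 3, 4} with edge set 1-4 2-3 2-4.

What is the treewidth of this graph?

1

A width-1 tree decomposition is:
Bags: B1 = {2, 4}  B2 = {1, 4}  B3 = {2, 3}
Tree: B1–B2, B1–B3
Each bag holds 2 vertices, so the decomposition has width 1, which upper-bounds the treewidth. G has an edge, so its treewidth is at least 1. Combining the bounds, tw(G) = 1.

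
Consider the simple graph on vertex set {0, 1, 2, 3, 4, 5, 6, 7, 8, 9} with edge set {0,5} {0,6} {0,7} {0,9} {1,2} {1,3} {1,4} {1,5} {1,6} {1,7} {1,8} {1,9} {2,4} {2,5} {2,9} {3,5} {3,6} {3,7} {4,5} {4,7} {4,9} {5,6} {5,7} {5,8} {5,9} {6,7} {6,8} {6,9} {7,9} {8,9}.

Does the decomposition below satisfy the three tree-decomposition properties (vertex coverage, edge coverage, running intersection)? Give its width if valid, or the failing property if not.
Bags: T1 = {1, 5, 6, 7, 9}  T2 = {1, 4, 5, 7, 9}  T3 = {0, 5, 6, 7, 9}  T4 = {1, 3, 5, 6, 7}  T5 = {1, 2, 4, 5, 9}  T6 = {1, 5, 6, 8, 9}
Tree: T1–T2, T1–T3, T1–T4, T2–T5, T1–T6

Vertex coverage: the bags together contain {0, 1, 2, 3, 4, 5, 6, 7, 8, 9}, the full vertex set. Edge coverage: each edge of G has both endpoints in at least one bag. Running intersection: for every vertex, the bags containing it form a connected subtree. All three properties hold, so this is a valid tree decomposition of width max|bag| − 1 = 4, and hence tw(G) ≤ 4.

Yes; width 4.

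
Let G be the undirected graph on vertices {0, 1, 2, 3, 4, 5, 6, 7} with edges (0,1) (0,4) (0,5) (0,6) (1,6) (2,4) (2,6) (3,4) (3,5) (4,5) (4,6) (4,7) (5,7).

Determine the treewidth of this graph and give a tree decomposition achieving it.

Every bag has size at most 3, so the width is 3 − 1 = 2 and tw(G) ≤ 2. On the other hand G contains the 3-clique {0, 1, 6}. A clique must lie in a single bag of any decomposition, so no decomposition can have width below 2. The upper and lower bounds meet at 2, so that is the treewidth.

Treewidth 2.
Bags: B1 = {0, 4, 6}  B2 = {0, 4, 5}  B3 = {0, 1, 6}  B4 = {2, 4, 6}  B5 = {4, 5, 7}  B6 = {3, 4, 5}
Tree: B1–B2, B1–B3, B1–B4, B2–B5, B5–B6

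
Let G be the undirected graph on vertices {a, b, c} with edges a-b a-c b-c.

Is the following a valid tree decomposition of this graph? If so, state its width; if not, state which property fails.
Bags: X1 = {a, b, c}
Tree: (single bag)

Yes; width 2.

Checking the three conditions: (i) the bags cover all of {a, b, c}; (ii) for each edge, some bag contains both endpoints; (iii) the bags containing any fixed vertex form a subtree. All hold, so the decomposition is valid with width 3 − 1 = 2.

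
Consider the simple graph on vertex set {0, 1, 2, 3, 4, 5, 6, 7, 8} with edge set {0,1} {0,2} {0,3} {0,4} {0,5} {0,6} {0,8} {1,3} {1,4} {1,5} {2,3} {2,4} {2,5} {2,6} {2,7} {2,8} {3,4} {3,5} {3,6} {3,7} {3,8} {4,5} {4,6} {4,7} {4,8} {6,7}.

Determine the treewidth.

A width-4 tree decomposition is:
Bags: B1 = {0, 2, 3, 4, 5}  B2 = {0, 2, 3, 4, 6}  B3 = {0, 2, 3, 4, 8}  B4 = {2, 3, 4, 6, 7}  B5 = {0, 1, 3, 4, 5}
Tree: B1–B2, B2–B3, B2–B4, B1–B5
Each bag holds 5 vertices, so the decomposition has width 4, which upper-bounds the treewidth. On the other hand G contains the 5-clique {0, 1, 3, 4, 5}. A clique must lie in a single bag of any decomposition, so no decomposition can have width below 4. The upper and lower bounds meet at 4, so that is the treewidth.

4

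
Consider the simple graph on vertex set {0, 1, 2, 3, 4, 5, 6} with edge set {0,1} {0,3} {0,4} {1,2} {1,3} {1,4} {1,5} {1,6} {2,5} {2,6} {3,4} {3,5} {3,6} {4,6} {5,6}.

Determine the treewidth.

3

A width-3 tree decomposition is:
Bags: B1 = {1, 3, 4, 6}  B2 = {1, 3, 5, 6}  B3 = {0, 1, 3, 4}  B4 = {1, 2, 5, 6}
Tree: B1–B2, B1–B3, B2–B4
Each bag holds 4 vertices, so the decomposition has width 3, which upper-bounds the treewidth. Conversely, {1, 2, 5, 6} is a clique of size 4, and the vertices of any clique must share a bag in every tree decomposition; so some bag has ≥ 4 vertices and tw(G) ≥ 3. Therefore the treewidth is 3.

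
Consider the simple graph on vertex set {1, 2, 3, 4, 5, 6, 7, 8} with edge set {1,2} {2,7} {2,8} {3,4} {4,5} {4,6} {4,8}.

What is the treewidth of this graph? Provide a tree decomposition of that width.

The largest bag has 2 vertices, giving width 1; this decomposition certifies tw(G) ≤ 1. Since G has at least one edge (e.g. 8–2), it is not an edgeless graph, so tw(G) ≥ 1. The upper and lower bounds meet at 1, so that is the treewidth.

Treewidth 1.
One such decomposition:
Bags: B1 = {2, 8}  B2 = {4, 8}  B3 = {1, 2}  B4 = {4, 5}  B5 = {3, 4}  B6 = {4, 6}  B7 = {2, 7}
Tree: B1–B2, B1–B3, B2–B4, B4–B5, B4–B6, B1–B7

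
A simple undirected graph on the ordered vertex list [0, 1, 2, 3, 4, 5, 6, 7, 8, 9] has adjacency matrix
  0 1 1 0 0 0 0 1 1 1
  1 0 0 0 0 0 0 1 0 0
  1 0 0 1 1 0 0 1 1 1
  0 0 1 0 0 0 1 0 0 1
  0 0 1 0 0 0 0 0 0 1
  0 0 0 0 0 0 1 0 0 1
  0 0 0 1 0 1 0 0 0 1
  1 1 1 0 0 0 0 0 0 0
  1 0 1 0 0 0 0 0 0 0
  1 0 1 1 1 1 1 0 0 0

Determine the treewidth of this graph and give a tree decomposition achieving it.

Treewidth 2.
One optimal decomposition is:
Bags: B1 = {2, 3, 9}  B2 = {3, 6, 9}  B3 = {0, 2, 9}  B4 = {5, 6, 9}  B5 = {2, 4, 9}  B6 = {0, 2, 8}  B7 = {0, 2, 7}  B8 = {0, 1, 7}
Tree: B1–B2, B1–B3, B2–B4, B3–B5, B3–B6, B3–B7, B7–B8

The largest bag has 3 vertices, giving width 2; this decomposition certifies tw(G) ≤ 2. On the other hand G contains the 3-clique {0, 1, 7}. A clique must lie in a single bag of any decomposition, so no decomposition can have width below 2. Combining the bounds, tw(G) = 2.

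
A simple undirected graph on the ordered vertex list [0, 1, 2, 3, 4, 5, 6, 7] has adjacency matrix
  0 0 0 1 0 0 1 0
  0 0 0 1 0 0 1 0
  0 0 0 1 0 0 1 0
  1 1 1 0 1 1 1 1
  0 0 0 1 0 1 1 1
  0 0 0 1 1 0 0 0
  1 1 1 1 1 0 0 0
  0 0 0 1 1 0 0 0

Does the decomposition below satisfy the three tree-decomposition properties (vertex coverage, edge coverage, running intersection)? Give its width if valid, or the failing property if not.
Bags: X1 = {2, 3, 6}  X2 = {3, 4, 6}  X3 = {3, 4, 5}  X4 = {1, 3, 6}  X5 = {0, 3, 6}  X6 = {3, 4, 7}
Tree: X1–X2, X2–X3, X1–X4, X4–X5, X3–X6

Every vertex of G appears in some bag (union = {0, 1, 2, 3, 4, 5, 6, 7}); every edge is covered by a bag; and for each vertex v the set of bags containing v is connected in the bag tree. The decomposition is therefore valid. The largest bag has 3 vertices, so the width is 2.

Yes; width 2.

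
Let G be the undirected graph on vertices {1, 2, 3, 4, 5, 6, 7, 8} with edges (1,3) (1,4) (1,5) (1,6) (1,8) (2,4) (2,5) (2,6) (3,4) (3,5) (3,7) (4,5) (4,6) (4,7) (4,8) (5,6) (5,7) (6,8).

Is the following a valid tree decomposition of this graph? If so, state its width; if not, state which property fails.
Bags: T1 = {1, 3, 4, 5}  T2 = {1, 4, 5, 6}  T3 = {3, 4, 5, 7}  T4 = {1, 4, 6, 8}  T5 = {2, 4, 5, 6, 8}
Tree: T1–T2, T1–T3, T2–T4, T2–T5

A tree decomposition must satisfy three properties: every vertex lies in some bag; for every edge, both endpoints lie together in some bag; and for every vertex, the bags containing it form a connected subtree. Here bags containing vertex 8 are not connected in the tree, so the decomposition is invalid.

No — bags containing vertex 8 are not connected in the tree.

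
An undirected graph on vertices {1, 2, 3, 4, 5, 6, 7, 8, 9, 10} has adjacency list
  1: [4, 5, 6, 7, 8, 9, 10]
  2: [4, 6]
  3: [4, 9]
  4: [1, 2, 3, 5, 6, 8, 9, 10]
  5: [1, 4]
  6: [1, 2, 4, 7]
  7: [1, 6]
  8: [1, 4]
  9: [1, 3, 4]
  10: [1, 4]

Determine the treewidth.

2

A width-2 tree decomposition is:
Bags: B1 = {1, 4, 6}  B2 = {1, 4, 10}  B3 = {1, 6, 7}  B4 = {1, 4, 8}  B5 = {1, 4, 9}  B6 = {2, 4, 6}  B7 = {1, 4, 5}  B8 = {3, 4, 9}
Tree: B1–B2, B1–B3, B2–B4, B2–B5, B1–B6, B1–B7, B5–B8
The largest bag has 3 vertices, giving width 2; this decomposition certifies tw(G) ≤ 2. For the lower bound, the 3 vertices {1, 4, 5} are pairwise adjacent, and any tree decomposition puts a clique entirely inside one bag — forcing width ≥ 2. Hence tw(G) = 2 exactly.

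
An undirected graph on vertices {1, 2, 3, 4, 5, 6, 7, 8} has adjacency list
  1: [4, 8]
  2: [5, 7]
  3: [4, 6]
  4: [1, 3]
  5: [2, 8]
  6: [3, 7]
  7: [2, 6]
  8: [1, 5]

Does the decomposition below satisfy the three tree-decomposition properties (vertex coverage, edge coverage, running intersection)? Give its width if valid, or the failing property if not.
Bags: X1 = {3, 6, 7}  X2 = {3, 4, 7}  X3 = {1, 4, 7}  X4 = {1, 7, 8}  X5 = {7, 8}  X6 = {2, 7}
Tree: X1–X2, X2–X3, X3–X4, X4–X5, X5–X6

No — vertex 5 appears in no bag.

A tree decomposition must satisfy three properties: every vertex lies in some bag; for every edge, both endpoints lie together in some bag; and for every vertex, the bags containing it form a connected subtree. Here vertex 5 appears in no bag, so the decomposition is invalid.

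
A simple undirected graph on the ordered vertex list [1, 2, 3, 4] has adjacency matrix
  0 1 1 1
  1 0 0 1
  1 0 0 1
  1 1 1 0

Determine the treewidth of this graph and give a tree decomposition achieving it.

Each bag holds 3 vertices, so the decomposition has width 2, which upper-bounds the treewidth. For the lower bound, the 3 vertices {1, 2, 4} are pairwise adjacent, and any tree decomposition puts a clique entirely inside one bag — forcing width ≥ 2. Combining the bounds, tw(G) = 2.

Treewidth 2.
Bags: B1 = {1, 2, 4}  B2 = {1, 3, 4}
Tree: B1–B2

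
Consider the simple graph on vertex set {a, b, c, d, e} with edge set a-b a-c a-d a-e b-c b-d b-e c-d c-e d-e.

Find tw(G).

4

A width-4 tree decomposition is:
Bags: B1 = {a, b, c, d, e}
Tree: (single bag)
A single bag containing all 5 vertices is trivially a valid decomposition of width 4. Conversely, {a, b, c, d, e} is a clique of size 5, and the vertices of any clique must share a bag in every tree decomposition; so some bag has ≥ 5 vertices and tw(G) ≥ 4. Combining the bounds, tw(G) = 4.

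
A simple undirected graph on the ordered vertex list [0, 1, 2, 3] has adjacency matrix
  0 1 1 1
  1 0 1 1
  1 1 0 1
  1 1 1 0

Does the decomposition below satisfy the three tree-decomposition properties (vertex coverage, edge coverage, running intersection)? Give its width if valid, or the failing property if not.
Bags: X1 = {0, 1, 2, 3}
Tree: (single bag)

Yes; width 3.

Checking the three conditions: (i) the bags cover all of {0, 1, 2, 3}; (ii) for each edge, some bag contains both endpoints; (iii) the bags containing any fixed vertex form a subtree. All hold, so the decomposition is valid with width 4 − 1 = 3.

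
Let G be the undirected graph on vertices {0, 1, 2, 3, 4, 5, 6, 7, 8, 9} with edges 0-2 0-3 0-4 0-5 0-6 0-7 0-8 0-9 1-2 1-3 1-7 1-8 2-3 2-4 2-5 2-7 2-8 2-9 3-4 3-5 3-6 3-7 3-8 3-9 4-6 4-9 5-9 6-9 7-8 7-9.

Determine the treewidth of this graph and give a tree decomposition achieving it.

Every bag has size at most 5, so the width is 5 − 1 = 4 and tw(G) ≤ 4. For the lower bound, the 5 vertices {0, 2, 3, 7, 8} are pairwise adjacent, and any tree decomposition puts a clique entirely inside one bag — forcing width ≥ 4. The upper and lower bounds meet at 4, so that is the treewidth.

Treewidth 4.
Bags: B1 = {1, 2, 3, 7, 8}  B2 = {0, 2, 3, 7, 8}  B3 = {0, 2, 3, 7, 9}  B4 = {0, 2, 3, 5, 9}  B5 = {0, 2, 3, 4, 9}  B6 = {0, 3, 4, 6, 9}
Tree: B1–B2, B2–B3, B3–B4, B3–B5, B5–B6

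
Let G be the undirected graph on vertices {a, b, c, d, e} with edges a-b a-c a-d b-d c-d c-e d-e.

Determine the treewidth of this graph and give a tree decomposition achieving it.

Every bag has size at most 3, so the width is 3 − 1 = 2 and tw(G) ≤ 2. Conversely, {c, d, e} is a clique of size 3, and the vertices of any clique must share a bag in every tree decomposition; so some bag has ≥ 3 vertices and tw(G) ≥ 2. Therefore the treewidth is 2.

Treewidth 2.
One such decomposition:
Bags: B1 = {a, c, d}  B2 = {c, d, e}  B3 = {a, b, d}
Tree: B1–B2, B1–B3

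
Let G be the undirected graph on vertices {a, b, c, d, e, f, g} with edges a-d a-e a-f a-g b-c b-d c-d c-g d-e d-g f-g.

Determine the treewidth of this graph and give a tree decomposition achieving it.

Treewidth 2.
One such decomposition:
Bags: B1 = {a, d, g}  B2 = {c, d, g}  B3 = {a, d, e}  B4 = {a, f, g}  B5 = {b, c, d}
Tree: B1–B2, B1–B3, B1–B4, B2–B5

Each bag holds 3 vertices, so the decomposition has width 2, which upper-bounds the treewidth. Conversely, {c, d, g} is a clique of size 3, and the vertices of any clique must share a bag in every tree decomposition; so some bag has ≥ 3 vertices and tw(G) ≥ 2. The upper and lower bounds meet at 2, so that is the treewidth.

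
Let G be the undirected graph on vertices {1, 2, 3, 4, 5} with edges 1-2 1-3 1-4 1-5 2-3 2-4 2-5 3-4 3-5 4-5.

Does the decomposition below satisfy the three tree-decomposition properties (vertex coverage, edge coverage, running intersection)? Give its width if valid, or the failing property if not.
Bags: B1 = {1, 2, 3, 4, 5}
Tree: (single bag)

Yes; width 4.

Vertex coverage: the bags together contain {1, 2, 3, 4, 5}, the full vertex set. Edge coverage: each edge of G has both endpoints in at least one bag. Running intersection: for every vertex, the bags containing it form a connected subtree. All three properties hold, so this is a valid tree decomposition of width max|bag| − 1 = 4, and hence tw(G) ≤ 4.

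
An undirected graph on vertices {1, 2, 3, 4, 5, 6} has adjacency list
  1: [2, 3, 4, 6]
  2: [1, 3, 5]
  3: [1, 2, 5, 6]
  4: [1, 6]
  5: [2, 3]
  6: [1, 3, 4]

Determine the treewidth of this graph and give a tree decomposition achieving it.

Treewidth 2.
One such decomposition:
Bags: B1 = {1, 2, 3}  B2 = {2, 3, 5}  B3 = {1, 3, 6}  B4 = {1, 4, 6}
Tree: B1–B2, B1–B3, B3–B4

Each bag holds 3 vertices, so the decomposition has width 2, which upper-bounds the treewidth. For the lower bound, the 3 vertices {1, 2, 3} are pairwise adjacent, and any tree decomposition puts a clique entirely inside one bag — forcing width ≥ 2. Therefore the treewidth is 2.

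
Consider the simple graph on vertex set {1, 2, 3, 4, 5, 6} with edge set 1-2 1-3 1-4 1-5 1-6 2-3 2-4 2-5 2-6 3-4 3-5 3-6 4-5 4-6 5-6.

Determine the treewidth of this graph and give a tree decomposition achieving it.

A single bag containing all 6 vertices is trivially a valid decomposition of width 5. On the other hand G contains the 6-clique {1, 2, 3, 4, 5, 6}. A clique must lie in a single bag of any decomposition, so no decomposition can have width below 5. The upper and lower bounds meet at 5, so that is the treewidth.

Treewidth 5.
Bags: B1 = {1, 2, 3, 4, 5, 6}
Tree: (single bag)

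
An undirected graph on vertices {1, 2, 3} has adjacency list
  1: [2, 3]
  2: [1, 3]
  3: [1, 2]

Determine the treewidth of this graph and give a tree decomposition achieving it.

A single bag containing all 3 vertices is trivially a valid decomposition of width 2. On the other hand G contains the 3-clique {1, 2, 3}. A clique must lie in a single bag of any decomposition, so no decomposition can have width below 2. Hence tw(G) = 2 exactly.

Treewidth 2.
One such decomposition:
Bags: B1 = {1, 2, 3}
Tree: (single bag)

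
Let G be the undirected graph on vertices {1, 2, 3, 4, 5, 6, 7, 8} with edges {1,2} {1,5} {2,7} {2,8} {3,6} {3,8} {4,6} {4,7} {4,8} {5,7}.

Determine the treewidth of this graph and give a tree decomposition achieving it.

The largest bag has 3 vertices, giving width 2; this decomposition certifies tw(G) ≤ 2. The edges 3–6–4–8–3 form a cycle, so G is not a tree and its treewidth is at least 2. Therefore the treewidth is 2.

Treewidth 2.
One such decomposition:
Bags: B1 = {3, 6, 8}  B2 = {4, 6, 8}  B3 = {2, 4, 8}  B4 = {2, 4, 7}  B5 = {1, 2, 7}  B6 = {1, 5, 7}
Tree: B1–B2, B2–B3, B3–B4, B4–B5, B5–B6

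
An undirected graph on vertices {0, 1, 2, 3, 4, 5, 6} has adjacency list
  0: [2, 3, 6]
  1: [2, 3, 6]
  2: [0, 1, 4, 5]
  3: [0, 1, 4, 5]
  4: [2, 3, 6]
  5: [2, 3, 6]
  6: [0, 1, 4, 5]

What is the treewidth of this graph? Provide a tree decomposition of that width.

Treewidth 3.
One such decomposition:
Bags: B1 = {1, 2, 3, 6}  B2 = {0, 2, 3, 6}  B3 = {2, 3, 5, 6}  B4 = {2, 3, 4, 6}
Tree: B1–B2, B2–B3, B3–B4

Each bag holds 4 vertices, so the decomposition has width 3, which upper-bounds the treewidth. For the lower bound: the 4 vertex sets {1,3}, {0,2}, {6}, {5} are disjoint, each induces a connected subgraph, and every pair is joined by at least one edge of G. Contracting each set to a single vertex therefore yields K_{4} as a minor, and since treewidth is minor-monotone, tw(G) ≥ tw(K_{4}) = 3. Hence tw(G) = 3 exactly.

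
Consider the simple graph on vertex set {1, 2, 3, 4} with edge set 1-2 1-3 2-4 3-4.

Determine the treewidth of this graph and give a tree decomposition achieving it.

Treewidth 2.
Bags: B1 = {1, 2, 4}  B2 = {1, 3, 4}
Tree: B1–B2

Every bag has size at most 3, so the width is 3 − 1 = 2 and tw(G) ≤ 2. The edges 1–2–4–3–1 form a cycle, so G is not a tree and its treewidth is at least 2. Combining the bounds, tw(G) = 2.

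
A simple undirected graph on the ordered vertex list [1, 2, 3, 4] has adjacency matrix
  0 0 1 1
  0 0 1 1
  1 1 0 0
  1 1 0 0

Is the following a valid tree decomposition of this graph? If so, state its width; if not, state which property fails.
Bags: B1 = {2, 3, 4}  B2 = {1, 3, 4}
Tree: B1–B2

Yes; width 2.

Checking the three conditions: (i) the bags cover all of {1, 2, 3, 4}; (ii) for each edge, some bag contains both endpoints; (iii) the bags containing any fixed vertex form a subtree. All hold, so the decomposition is valid with width 3 − 1 = 2.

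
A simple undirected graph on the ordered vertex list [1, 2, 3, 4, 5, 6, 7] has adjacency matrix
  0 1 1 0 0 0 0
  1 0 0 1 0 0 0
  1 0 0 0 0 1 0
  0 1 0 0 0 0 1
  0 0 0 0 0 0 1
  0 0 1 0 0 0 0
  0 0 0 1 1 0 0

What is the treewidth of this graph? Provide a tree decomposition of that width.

The largest bag has 2 vertices, giving width 1; this decomposition certifies tw(G) ≤ 1. G has an edge, so its treewidth is at least 1. Therefore the treewidth is 1.

Treewidth 1.
One such decomposition:
Bags: B1 = {5, 7}  B2 = {4, 7}  B3 = {2, 4}  B4 = {1, 2}  B5 = {1, 3}  B6 = {3, 6}
Tree: B1–B2, B2–B3, B3–B4, B4–B5, B5–B6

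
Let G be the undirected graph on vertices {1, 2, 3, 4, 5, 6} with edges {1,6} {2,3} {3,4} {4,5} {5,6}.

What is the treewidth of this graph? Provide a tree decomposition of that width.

Treewidth 1.
Bags: B1 = {1, 6}  B2 = {5, 6}  B3 = {4, 5}  B4 = {3, 4}  B5 = {2, 3}
Tree: B1–B2, B2–B3, B3–B4, B4–B5

The largest bag has 2 vertices, giving width 1; this decomposition certifies tw(G) ≤ 1. Any graph with an edge has treewidth ≥ 1, and G has the edge 1–6. Combining the bounds, tw(G) = 1.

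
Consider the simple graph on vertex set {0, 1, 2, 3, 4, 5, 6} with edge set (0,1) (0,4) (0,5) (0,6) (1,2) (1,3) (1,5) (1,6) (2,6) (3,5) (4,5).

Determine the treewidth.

2

A width-2 tree decomposition is:
Bags: B1 = {0, 1, 5}  B2 = {1, 3, 5}  B3 = {0, 1, 6}  B4 = {0, 4, 5}  B5 = {1, 2, 6}
Tree: B1–B2, B1–B3, B1–B4, B3–B5
Each bag holds 3 vertices, so the decomposition has width 2, which upper-bounds the treewidth. Conversely, {0, 1, 5} is a clique of size 3, and the vertices of any clique must share a bag in every tree decomposition; so some bag has ≥ 3 vertices and tw(G) ≥ 2. Therefore the treewidth is 2.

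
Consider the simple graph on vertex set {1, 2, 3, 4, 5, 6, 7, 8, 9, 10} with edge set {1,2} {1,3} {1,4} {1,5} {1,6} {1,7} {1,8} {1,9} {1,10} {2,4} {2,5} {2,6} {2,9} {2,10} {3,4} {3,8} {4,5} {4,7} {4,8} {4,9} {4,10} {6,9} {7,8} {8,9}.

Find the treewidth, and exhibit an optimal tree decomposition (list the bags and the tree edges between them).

Treewidth 3.
Bags: B1 = {1, 4, 8, 9}  B2 = {1, 2, 4, 9}  B3 = {1, 4, 7, 8}  B4 = {1, 2, 4, 10}  B5 = {1, 2, 6, 9}  B6 = {1, 2, 4, 5}  B7 = {1, 3, 4, 8}
Tree: B1–B2, B1–B3, B2–B4, B2–B5, B4–B6, B3–B7

The largest bag has 4 vertices, giving width 3; this decomposition certifies tw(G) ≤ 3. Conversely, {1, 4, 8, 9} is a clique of size 4, and the vertices of any clique must share a bag in every tree decomposition; so some bag has ≥ 4 vertices and tw(G) ≥ 3. Combining the bounds, tw(G) = 3.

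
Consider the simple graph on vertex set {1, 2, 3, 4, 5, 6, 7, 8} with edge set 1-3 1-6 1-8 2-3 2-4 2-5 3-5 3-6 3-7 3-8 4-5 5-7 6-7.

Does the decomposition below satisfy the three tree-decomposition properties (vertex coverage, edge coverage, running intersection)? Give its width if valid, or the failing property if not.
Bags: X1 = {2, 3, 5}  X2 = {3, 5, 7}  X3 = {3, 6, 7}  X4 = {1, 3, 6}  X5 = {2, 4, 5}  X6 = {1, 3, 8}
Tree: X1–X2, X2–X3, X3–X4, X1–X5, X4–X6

Yes; width 2.

Every vertex of G appears in some bag (union = {1, 2, 3, 4, 5, 6, 7, 8}); every edge is covered by a bag; and for each vertex v the set of bags containing v is connected in the bag tree. The decomposition is therefore valid. The largest bag has 3 vertices, so the width is 2.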